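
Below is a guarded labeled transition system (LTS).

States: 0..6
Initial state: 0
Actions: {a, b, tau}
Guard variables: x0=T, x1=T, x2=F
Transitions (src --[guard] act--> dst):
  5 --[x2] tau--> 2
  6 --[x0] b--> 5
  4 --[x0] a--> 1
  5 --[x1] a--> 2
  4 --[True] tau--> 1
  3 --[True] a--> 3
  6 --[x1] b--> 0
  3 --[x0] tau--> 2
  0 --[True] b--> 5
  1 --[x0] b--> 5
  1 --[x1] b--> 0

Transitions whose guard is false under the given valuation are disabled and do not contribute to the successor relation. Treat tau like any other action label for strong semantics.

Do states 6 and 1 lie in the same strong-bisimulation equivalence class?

Answer: BISIMILAR

Analysis:
Bisimulation quotient by refinement:
  round 0: {{0,1,2,3,4,5,6}}
  round 1: {{0,1,6},{2},{3,4},{5}}
  round 2: {{0},{1,6},{2},{3},{4},{5}}
stable after 3 split(s): 6 block(s)
class of 6: {1,6}; class of 1: {1,6}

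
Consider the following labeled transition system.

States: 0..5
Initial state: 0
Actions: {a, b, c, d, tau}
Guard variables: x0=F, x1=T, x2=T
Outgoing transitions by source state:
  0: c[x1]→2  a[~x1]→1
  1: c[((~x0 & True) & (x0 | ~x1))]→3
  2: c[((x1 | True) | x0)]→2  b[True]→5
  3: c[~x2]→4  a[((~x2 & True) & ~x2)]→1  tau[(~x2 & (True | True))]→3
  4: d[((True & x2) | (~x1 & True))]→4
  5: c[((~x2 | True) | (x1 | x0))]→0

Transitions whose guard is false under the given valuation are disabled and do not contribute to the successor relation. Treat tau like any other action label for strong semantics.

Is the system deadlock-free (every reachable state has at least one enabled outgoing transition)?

Reach set: {0,2,5}
  0: c→2  [1 out]
  2: b→5  c→2  [2 out]
  5: c→0  [1 out]

Answer: DEADLOCK-FREE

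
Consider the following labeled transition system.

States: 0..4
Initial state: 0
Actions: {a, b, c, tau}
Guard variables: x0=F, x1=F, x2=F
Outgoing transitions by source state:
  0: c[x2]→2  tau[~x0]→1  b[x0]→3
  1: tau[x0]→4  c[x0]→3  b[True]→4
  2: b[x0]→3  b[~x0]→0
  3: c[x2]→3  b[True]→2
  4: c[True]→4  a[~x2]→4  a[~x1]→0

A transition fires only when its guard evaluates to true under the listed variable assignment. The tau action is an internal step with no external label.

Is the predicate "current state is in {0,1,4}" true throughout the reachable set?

Safe = {0,1,4}
Reach set: {0,1,4}
  0: ok
  1: ok
  4: ok

Answer: INVARIANT HOLDS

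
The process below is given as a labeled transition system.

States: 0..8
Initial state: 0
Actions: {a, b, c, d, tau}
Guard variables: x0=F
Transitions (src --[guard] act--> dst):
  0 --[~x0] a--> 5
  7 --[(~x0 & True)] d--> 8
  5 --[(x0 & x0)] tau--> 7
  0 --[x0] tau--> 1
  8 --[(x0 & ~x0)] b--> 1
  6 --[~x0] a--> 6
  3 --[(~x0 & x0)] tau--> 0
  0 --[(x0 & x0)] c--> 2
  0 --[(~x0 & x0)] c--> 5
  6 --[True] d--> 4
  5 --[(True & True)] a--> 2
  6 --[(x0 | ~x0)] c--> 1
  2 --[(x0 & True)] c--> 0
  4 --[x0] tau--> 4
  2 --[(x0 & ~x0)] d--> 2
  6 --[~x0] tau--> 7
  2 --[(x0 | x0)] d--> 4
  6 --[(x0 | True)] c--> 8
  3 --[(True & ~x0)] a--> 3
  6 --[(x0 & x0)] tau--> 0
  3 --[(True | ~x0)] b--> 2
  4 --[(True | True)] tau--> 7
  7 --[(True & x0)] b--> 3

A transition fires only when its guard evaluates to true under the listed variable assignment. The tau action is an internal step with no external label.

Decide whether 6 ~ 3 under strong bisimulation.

Answer: NOT BISIMILAR

Working:
Refine partition for ~:
  P[0] = {{0,1,2,3,4,5,6,7,8}}
  P[1] = {{0,5},{1,2,8},{3},{4},{6},{7}}
  P[2] = {{0},{1,2,8},{3},{4},{5},{6},{7}}
7 equivalence class(es) (converged in 3)
[6]={6}  [3]={3}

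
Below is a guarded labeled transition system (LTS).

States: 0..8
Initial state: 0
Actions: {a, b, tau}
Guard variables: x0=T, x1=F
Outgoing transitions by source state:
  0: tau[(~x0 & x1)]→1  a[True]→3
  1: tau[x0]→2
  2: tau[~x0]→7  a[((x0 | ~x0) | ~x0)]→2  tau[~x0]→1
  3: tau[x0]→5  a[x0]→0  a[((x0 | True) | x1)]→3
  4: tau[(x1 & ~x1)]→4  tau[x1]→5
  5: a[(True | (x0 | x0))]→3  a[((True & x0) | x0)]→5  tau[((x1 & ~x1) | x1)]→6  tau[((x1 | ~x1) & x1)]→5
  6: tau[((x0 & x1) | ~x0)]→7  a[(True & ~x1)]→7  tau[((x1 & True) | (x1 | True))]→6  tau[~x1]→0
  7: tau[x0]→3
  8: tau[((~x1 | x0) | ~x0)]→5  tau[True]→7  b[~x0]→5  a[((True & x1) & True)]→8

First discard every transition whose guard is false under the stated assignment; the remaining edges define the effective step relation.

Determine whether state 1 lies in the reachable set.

After dropping false guards: 14 live edges.
depth 0: {0}
depth 1: {3}  cumulative {0,3}
depth 2: {5}  cumulative {0,3,5}
Reach set: {0,3,5}

Answer: UNREACHABLE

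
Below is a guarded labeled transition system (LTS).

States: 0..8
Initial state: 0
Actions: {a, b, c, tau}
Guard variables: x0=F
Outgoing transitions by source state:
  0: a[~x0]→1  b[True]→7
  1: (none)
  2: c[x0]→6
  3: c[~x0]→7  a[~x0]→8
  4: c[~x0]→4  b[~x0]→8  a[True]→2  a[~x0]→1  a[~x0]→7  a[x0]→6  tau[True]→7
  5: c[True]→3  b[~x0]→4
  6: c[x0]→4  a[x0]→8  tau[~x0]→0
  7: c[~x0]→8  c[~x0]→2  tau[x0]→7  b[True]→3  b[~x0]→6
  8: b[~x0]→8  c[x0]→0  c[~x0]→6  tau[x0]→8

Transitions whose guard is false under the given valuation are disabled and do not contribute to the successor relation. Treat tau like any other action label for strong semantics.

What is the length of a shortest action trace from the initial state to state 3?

Answer: 2

Analysis:
BFS to 3:
  Layer 0: {0}
  Layer 1: {1,7}
  Layer 2: {2,3,6,8}
depth(3)=2, e.g. b·b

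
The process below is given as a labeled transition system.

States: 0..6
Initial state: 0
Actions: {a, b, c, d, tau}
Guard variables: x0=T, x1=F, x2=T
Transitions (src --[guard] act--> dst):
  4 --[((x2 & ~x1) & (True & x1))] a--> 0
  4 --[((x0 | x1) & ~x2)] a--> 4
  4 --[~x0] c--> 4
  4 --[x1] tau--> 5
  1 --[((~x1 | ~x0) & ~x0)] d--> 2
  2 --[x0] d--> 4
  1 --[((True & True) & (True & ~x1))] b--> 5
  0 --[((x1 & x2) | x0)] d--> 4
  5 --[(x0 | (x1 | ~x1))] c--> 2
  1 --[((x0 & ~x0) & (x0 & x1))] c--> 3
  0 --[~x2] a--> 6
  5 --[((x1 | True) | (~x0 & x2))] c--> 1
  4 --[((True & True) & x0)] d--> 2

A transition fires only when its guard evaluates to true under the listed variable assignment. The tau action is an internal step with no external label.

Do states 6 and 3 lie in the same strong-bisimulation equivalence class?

Bisimulation quotient by refinement:
  π0 = {{0,1,2,3,4,5,6}}
  π1 = {{0,2,4},{1},{3,6},{5}}
4 equivalence class(es) (converged in 2)
class of 6: {3,6}; class of 3: {3,6}

Answer: BISIMILAR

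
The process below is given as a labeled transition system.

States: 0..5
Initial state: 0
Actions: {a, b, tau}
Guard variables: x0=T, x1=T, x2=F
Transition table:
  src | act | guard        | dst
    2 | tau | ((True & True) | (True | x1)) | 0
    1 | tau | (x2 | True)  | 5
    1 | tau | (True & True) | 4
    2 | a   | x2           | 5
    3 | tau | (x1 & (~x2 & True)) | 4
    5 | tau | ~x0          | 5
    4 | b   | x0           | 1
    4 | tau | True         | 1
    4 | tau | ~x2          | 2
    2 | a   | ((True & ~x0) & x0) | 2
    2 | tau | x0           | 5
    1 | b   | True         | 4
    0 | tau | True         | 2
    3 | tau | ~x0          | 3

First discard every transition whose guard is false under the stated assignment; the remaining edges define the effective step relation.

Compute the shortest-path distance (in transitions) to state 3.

BFS to 3:
  depth 0: {0}
  depth 1: {2}
  depth 2: {5}
3 never appears.

Answer: UNREACHABLE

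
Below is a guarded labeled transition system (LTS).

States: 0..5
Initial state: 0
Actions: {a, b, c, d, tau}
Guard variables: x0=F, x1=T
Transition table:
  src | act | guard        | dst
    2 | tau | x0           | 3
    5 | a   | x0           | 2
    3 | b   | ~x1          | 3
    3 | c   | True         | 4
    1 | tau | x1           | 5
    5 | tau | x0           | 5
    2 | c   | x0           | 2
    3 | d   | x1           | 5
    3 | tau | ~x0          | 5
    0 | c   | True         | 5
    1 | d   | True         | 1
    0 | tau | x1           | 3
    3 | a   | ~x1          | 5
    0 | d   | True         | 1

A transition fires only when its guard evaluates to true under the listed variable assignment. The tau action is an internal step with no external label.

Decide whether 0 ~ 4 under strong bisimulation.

Bisimulation quotient by refinement:
  π0 = {{0,1,2,3,4,5}}
  π1 = {{0,3},{1},{2,4,5}}
  π2 = {{0},{1},{2,4,5},{3}}
Fixed point at round 3; 4 class(es).
[0]={0}  [4]={2,4,5}

Answer: NOT BISIMILAR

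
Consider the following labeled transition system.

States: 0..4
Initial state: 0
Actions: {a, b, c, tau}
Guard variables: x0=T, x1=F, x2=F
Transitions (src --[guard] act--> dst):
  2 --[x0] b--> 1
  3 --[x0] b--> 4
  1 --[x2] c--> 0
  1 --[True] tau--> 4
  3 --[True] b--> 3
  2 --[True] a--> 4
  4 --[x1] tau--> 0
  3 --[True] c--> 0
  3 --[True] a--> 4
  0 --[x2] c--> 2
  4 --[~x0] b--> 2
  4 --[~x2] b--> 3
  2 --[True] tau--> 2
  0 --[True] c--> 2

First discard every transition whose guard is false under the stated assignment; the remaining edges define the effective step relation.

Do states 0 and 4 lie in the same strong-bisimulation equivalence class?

Answer: NOT BISIMILAR

Analysis:
Refine partition for ~:
  round 0: {{0,1,2,3,4}}
  round 1: {{0},{1},{2},{3},{4}}
5 equivalence class(es) (converged in 2)
class of 0: {0}; class of 4: {4}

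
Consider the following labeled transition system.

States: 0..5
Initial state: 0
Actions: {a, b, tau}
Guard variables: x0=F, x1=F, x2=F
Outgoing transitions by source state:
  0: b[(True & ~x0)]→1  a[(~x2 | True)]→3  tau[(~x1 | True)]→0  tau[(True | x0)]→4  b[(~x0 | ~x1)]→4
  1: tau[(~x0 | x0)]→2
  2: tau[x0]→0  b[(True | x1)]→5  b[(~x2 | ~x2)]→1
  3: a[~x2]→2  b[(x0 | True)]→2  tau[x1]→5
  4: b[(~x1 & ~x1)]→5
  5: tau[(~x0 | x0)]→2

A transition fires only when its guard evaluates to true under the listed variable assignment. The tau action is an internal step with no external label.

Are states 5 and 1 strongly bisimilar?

Answer: BISIMILAR

Trace:
Refine partition for ~:
  π0 = {{0,1,2,3,4,5}}
  π1 = {{0},{1,5},{2,4},{3}}
stable after 2 split(s): 4 block(s)
5∈{1,5}, 1∈{1,5}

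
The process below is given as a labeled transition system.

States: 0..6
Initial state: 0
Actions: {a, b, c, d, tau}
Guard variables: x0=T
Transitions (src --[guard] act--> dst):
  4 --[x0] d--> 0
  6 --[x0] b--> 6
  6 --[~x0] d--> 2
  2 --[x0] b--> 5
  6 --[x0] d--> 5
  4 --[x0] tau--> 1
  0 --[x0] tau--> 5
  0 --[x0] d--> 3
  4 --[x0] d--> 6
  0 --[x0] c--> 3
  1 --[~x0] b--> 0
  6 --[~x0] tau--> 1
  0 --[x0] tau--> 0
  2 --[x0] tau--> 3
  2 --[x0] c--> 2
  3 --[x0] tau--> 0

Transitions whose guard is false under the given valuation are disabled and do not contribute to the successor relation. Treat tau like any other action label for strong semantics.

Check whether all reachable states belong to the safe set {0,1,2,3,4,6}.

Allowed set {0,1,2,3,4,6}
R = {0,3,5}
  0: ok
  3: ok
  5: ✗ unsafe
reach 5 via tau — violates

Answer: INVARIANT VIOLATED at state 5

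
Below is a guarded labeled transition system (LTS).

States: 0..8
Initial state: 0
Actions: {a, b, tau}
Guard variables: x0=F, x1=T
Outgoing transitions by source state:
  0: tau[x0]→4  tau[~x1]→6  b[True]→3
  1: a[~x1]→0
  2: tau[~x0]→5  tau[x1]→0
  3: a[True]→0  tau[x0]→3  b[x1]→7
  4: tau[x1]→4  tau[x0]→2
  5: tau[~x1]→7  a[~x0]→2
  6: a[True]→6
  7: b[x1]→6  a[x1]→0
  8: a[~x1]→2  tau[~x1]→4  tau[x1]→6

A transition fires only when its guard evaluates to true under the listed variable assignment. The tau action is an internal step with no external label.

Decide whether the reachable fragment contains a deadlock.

Answer: DEADLOCK-FREE

Working:
R = {0,3,6,7}
  0: b→3  [1 exit(s)]
  3: a→0  b→7  [2 exit(s)]
  6: a→6  [1 exit(s)]
  7: a→0  b→6  [2 exit(s)]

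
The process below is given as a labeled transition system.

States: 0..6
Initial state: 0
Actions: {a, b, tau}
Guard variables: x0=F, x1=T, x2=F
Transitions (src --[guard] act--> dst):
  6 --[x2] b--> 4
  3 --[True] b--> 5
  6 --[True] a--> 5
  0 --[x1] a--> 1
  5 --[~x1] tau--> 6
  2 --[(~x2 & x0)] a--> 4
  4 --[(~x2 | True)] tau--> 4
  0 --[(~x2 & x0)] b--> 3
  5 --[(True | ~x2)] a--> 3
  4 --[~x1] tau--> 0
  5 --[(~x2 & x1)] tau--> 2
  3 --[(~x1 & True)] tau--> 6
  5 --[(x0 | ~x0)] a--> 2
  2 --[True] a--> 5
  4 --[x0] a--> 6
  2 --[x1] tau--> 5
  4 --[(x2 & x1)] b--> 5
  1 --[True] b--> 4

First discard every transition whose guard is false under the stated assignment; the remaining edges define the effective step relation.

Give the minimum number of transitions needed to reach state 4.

Answer: 2

Working:
Breadth-first toward 4:
  L0 = {0}
  L1 = {1}
  L2 = {4}
4 enters at depth 2; path a·b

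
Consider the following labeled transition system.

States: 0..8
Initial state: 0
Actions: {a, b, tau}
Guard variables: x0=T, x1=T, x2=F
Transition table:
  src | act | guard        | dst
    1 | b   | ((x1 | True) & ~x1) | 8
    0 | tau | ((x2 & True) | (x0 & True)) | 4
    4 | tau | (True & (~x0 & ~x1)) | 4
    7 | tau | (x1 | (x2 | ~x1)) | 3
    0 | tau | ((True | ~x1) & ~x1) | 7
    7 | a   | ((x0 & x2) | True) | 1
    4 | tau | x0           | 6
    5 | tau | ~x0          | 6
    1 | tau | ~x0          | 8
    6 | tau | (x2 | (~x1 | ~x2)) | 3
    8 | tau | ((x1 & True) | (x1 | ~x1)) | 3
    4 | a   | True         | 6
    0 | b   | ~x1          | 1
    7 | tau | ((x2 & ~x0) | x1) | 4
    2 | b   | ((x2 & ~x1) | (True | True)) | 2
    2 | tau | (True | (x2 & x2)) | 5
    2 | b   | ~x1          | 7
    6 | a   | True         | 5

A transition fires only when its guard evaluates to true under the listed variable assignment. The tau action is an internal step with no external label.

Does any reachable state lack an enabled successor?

R = {0,3,4,5,6}
  0: tau→4  [1 out]
  3: ∅  [deadlock]
  4: a→6  tau→6  [2 out]
  5: ∅  [deadlock]
  6: a→5  tau→3  [2 out]
Path to 3: tau·tau·tau

Answer: DEADLOCK at state 3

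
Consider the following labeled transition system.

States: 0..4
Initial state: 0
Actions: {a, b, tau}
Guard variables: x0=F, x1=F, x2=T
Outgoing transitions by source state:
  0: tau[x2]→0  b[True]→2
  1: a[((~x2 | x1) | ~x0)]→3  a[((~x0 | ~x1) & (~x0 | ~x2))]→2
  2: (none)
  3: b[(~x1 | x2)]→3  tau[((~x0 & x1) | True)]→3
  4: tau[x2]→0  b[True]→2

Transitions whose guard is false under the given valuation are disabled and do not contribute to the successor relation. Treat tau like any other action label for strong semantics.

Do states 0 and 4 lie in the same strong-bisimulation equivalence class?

Bisimulation quotient by refinement:
  P[0] = {{0,1,2,3,4}}
  P[1] = {{0,3,4},{1},{2}}
  P[2] = {{0,4},{1},{2},{3}}
stable after 3 split(s): 4 block(s)
0∈{0,4}, 4∈{0,4}

Answer: BISIMILAR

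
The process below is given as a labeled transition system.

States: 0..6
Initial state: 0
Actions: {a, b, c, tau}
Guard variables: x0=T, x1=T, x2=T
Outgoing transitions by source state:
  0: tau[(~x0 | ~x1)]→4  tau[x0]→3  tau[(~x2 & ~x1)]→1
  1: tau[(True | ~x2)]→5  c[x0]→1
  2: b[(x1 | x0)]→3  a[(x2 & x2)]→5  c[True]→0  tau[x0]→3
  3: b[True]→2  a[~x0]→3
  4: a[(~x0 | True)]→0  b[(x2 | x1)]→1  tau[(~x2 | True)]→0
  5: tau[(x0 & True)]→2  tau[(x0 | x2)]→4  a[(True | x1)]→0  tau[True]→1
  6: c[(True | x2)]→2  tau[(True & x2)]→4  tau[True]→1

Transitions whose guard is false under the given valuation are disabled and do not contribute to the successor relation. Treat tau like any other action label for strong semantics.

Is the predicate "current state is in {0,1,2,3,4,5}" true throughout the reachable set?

Allowed set {0,1,2,3,4,5}
Reach set: {0,1,2,3,4,5}
  0: ✓
  1: ✓
  2: ✓
  3: ✓
  4: ✓
  5: ✓

Answer: INVARIANT HOLDS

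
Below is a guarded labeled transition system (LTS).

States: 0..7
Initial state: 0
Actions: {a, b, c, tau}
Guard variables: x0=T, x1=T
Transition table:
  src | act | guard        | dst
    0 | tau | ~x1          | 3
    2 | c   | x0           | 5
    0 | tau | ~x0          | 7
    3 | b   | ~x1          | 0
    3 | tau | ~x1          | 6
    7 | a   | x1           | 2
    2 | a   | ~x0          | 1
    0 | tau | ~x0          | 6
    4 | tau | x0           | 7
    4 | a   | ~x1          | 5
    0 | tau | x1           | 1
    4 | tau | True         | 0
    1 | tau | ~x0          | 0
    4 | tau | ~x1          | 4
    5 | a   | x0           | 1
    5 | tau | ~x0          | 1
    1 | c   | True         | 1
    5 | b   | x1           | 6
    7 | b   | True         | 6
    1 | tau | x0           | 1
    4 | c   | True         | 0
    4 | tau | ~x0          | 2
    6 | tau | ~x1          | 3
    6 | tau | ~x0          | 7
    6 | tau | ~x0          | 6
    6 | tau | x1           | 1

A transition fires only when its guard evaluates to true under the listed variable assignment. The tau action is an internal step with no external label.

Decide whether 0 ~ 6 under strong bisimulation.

Compute ~ classes (split until stable):
  π0 = {{0,1,2,3,4,5,6,7}}
  π1 = {{0,6},{1,4},{2},{3},{5,7}}
  π2 = {{0,6},{1},{2},{3},{4},{5},{7}}
Fixed point at round 3; 7 class(es).
[0]={0,6}  [6]={0,6}

Answer: BISIMILAR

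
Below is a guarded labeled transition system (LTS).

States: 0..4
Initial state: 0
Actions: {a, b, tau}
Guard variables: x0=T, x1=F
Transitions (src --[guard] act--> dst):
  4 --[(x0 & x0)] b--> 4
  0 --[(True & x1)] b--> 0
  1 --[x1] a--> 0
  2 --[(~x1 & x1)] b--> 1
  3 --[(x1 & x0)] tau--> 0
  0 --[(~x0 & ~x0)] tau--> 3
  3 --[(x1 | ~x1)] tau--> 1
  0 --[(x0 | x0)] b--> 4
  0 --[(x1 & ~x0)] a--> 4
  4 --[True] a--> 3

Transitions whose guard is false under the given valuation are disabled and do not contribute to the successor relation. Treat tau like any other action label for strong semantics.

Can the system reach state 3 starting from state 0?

Answer: REACHABLE

Working:
4 transition(s) survive guard evaluation.
depth 0: {0}
depth 1: {4}  now seen {0,4}
depth 2: {3}  now seen {0,3,4}
depth 3: {1}  now seen {0,1,3,4}
Reachable = {0,1,3,4}
Path to 3: b·a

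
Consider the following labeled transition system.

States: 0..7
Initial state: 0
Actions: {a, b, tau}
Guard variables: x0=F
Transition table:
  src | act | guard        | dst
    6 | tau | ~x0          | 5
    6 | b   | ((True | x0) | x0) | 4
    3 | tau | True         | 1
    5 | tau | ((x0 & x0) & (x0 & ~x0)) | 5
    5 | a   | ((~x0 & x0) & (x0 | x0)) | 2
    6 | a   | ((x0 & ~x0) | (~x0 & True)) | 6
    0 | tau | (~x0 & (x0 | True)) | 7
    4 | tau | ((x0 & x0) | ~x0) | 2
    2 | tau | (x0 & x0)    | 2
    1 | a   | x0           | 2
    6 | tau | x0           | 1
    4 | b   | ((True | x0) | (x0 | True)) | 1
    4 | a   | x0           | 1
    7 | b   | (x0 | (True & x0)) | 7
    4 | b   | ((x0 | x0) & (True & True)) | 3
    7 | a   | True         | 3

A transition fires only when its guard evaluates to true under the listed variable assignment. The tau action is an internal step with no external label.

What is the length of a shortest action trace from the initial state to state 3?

Answer: 2

Analysis:
Breadth-first toward 3:
  Layer 0: {0}
  Layer 1: {7}
  Layer 2: {3}
first hit 3 at d=2 via tau·a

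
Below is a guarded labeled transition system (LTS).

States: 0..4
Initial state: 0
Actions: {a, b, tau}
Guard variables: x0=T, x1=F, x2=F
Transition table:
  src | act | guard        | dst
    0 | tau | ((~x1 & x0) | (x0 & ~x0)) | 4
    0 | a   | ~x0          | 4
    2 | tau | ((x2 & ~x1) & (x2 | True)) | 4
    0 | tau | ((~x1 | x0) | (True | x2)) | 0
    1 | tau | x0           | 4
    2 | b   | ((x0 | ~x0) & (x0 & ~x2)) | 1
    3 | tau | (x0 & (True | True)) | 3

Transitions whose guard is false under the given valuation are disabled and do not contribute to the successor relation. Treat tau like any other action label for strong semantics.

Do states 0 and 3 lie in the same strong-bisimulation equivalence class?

Answer: NOT BISIMILAR

Working:
Bisimulation quotient by refinement:
  P[0] = {{0,1,2,3,4}}
  P[1] = {{0,1,3},{2},{4}}
  P[2] = {{0},{1},{2},{3},{4}}
5 equivalence class(es) (converged in 3)
class of 0: {0}; class of 3: {3}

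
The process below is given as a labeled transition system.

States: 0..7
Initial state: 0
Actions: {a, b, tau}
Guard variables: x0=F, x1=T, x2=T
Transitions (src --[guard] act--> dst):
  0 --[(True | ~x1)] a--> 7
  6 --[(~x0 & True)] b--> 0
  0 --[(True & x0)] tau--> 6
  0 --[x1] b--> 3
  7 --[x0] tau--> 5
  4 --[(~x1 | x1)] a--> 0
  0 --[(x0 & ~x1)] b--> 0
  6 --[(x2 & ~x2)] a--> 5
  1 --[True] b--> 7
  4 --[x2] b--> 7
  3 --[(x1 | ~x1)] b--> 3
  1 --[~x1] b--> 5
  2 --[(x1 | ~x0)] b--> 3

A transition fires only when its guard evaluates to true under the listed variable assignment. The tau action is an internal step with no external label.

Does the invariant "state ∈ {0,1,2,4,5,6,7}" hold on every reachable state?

Answer: INVARIANT VIOLATED at state 3

Working:
Safe = {0,1,2,4,5,6,7}
Reach set: {0,3,7}
  0: safe
  3: outside
  7: safe
counterexample path to 3: b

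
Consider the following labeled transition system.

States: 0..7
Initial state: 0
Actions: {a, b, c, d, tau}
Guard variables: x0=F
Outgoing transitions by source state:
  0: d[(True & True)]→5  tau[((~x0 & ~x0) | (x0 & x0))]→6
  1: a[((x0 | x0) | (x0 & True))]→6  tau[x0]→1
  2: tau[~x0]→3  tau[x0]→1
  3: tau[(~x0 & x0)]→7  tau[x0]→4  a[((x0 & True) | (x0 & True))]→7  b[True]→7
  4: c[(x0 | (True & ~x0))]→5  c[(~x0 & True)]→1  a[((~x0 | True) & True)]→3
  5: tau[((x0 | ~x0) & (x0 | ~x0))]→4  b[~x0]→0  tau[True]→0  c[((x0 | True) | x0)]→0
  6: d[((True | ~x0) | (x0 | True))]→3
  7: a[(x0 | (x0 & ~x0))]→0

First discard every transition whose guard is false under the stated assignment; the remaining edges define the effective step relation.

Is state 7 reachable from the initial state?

Guard filter leaves 12 enabled edge(s).
Layer 0: {0}
Layer 1: {5,6}  now seen {0,5,6}
Layer 2: {3,4}  now seen {0,3,4,5,6}
Layer 3: {1,7}  now seen {0,1,3,4,5,6,7}
Reach set: {0,1,3,4,5,6,7}
witness 7: tau·d·b

Answer: REACHABLE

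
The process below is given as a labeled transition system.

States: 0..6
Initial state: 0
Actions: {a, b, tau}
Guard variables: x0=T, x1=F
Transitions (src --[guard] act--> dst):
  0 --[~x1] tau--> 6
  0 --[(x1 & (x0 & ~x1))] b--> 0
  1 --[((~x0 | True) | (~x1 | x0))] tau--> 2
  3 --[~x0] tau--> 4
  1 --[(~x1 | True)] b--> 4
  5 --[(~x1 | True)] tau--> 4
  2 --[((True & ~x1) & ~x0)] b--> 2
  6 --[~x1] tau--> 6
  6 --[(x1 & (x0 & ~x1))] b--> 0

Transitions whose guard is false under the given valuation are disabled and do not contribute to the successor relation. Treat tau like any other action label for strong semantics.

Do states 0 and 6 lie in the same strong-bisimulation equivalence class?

Bisimulation quotient by refinement:
  P[0] = {{0,1,2,3,4,5,6}}
  P[1] = {{0,5,6},{1},{2,3,4}}
  P[2] = {{0,6},{1},{2,3,4},{5}}
4 equivalence class(es) (converged in 3)
[0]={0,6}  [6]={0,6}

Answer: BISIMILAR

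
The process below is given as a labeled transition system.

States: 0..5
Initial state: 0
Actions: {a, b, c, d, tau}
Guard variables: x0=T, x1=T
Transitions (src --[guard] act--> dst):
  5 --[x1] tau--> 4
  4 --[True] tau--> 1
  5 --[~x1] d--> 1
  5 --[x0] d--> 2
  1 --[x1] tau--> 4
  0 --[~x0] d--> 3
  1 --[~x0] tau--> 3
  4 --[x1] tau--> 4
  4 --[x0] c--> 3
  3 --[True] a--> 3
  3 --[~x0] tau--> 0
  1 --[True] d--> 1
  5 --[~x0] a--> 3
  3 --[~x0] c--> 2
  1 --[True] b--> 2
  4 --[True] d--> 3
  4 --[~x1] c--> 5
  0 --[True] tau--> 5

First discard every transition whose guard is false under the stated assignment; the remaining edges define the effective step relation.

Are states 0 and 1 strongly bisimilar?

Answer: NOT BISIMILAR

Analysis:
Bisimulation quotient by refinement:
  π0 = {{0,1,2,3,4,5}}
  π1 = {{0},{1},{2},{3},{4},{5}}
stable after 2 split(s): 6 block(s)
class of 0: {0}; class of 1: {1}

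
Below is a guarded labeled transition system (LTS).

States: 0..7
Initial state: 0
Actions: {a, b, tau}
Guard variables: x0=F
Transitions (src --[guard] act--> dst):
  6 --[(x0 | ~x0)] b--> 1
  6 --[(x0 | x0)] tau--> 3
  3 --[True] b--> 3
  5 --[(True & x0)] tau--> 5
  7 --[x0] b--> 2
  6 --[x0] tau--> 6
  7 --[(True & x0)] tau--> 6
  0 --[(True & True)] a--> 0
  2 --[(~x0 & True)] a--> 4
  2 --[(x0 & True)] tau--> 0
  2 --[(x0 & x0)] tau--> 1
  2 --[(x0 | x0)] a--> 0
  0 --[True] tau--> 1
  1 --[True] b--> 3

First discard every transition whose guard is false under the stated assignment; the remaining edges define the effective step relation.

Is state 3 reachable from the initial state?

After dropping false guards: 6 live edges.
L0 = {0}
L1 = {1}  total {0,1}
L2 = {3}  total {0,1,3}
Reachable = {0,1,3}
witness 3: tau·b

Answer: REACHABLE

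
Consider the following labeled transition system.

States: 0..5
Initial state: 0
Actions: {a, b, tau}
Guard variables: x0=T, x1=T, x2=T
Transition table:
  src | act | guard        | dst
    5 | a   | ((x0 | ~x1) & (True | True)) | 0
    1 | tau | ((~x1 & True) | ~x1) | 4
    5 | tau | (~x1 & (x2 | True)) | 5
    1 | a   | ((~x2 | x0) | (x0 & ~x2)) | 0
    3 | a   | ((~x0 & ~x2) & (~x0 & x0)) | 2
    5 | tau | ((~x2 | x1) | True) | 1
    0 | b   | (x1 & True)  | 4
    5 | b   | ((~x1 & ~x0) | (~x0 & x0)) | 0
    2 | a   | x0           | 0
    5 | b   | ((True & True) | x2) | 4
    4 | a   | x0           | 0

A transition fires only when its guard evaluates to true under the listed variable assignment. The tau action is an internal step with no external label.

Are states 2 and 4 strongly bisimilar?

Answer: BISIMILAR

Analysis:
Refine partition for ~:
  P[0] = {{0,1,2,3,4,5}}
  P[1] = {{0},{1,2,4},{3},{5}}
stable after 2 split(s): 4 block(s)
class of 2: {1,2,4}; class of 4: {1,2,4}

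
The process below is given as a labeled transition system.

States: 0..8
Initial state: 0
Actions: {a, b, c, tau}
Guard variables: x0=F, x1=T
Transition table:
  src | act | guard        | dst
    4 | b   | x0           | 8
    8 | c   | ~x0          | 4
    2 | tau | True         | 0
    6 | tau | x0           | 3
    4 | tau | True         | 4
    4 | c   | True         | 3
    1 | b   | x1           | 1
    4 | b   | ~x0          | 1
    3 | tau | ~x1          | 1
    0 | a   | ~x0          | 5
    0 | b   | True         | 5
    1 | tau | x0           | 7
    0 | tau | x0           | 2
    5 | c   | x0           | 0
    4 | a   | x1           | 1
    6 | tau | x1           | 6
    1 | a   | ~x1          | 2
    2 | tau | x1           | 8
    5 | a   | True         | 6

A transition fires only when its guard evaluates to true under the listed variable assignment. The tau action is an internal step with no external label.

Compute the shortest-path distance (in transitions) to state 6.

Answer: 2

Working:
Layered search for 6:
  L0 = {0}
  L1 = {5}
  L2 = {6}
6 enters at depth 2; path a·a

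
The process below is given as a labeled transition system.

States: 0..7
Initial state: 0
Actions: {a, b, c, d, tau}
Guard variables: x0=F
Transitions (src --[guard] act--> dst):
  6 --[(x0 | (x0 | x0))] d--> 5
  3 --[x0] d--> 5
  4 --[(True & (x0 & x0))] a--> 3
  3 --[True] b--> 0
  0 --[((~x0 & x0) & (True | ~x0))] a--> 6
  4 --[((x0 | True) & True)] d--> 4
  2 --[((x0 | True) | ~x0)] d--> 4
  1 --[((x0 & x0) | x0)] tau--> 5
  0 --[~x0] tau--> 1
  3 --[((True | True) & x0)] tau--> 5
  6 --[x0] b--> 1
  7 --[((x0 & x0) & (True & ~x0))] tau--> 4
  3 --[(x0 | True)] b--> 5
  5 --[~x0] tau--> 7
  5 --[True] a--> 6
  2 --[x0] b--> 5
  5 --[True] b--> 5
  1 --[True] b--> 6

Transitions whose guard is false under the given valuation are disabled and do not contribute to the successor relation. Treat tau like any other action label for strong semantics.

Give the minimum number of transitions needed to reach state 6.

Answer: 2

Trace:
Layered search for 6:
  L0 = {0}
  L1 = {1}
  L2 = {6}
6 enters at depth 2; path tau·b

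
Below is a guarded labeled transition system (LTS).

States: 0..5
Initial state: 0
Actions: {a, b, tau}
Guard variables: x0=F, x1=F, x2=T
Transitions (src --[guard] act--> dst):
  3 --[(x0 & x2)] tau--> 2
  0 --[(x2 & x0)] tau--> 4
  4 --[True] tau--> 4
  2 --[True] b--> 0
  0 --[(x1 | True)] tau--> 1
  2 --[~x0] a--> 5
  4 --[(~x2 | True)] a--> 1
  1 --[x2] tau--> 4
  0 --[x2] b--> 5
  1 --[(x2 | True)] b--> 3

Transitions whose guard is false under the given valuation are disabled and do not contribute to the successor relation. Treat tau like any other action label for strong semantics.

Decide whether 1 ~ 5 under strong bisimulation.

Bisimulation quotient by refinement:
  P[0] = {{0,1,2,3,4,5}}
  P[1] = {{0,1},{2},{3,5},{4}}
  P[2] = {{0},{1},{2},{3,5},{4}}
5 equivalence class(es) (converged in 3)
[1]={1}  [5]={3,5}

Answer: NOT BISIMILAR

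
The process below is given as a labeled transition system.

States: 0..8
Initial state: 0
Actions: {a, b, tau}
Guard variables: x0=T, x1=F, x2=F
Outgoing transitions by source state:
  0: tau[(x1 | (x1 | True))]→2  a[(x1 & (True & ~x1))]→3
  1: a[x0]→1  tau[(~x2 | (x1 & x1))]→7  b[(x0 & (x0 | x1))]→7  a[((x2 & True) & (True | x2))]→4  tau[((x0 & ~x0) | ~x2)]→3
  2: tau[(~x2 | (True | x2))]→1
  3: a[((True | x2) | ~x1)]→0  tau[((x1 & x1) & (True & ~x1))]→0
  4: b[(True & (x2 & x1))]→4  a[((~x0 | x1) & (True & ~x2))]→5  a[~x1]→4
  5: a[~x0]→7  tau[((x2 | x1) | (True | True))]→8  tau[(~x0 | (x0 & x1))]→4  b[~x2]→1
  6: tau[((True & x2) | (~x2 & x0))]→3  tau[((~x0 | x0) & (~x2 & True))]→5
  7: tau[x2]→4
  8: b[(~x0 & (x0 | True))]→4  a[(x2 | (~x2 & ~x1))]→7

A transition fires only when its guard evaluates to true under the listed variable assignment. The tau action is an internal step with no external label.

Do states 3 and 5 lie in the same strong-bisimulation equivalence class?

Bisimulation quotient by refinement:
  π0 = {{0,1,2,3,4,5,6,7,8}}
  π1 = {{0,2,6},{1},{3,4,8},{5},{7}}
  π2 = {{0},{1},{2},{3},{4},{5},{6},{7},{8}}
9 equivalence class(es) (converged in 3)
3∈{3}, 5∈{5}

Answer: NOT BISIMILAR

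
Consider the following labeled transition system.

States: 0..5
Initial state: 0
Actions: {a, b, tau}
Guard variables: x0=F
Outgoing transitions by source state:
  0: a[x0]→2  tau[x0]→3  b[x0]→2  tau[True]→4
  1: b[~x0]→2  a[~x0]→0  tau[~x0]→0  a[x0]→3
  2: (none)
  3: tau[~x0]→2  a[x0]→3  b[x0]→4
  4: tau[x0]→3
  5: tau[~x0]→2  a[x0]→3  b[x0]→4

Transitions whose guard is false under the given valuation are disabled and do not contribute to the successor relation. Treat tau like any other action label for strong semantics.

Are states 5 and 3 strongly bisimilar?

Refine partition for ~:
  P[0] = {{0,1,2,3,4,5}}
  P[1] = {{0,3,5},{1},{2,4}}
Fixed point at round 2; 3 class(es).
[5]={0,3,5}  [3]={0,3,5}

Answer: BISIMILAR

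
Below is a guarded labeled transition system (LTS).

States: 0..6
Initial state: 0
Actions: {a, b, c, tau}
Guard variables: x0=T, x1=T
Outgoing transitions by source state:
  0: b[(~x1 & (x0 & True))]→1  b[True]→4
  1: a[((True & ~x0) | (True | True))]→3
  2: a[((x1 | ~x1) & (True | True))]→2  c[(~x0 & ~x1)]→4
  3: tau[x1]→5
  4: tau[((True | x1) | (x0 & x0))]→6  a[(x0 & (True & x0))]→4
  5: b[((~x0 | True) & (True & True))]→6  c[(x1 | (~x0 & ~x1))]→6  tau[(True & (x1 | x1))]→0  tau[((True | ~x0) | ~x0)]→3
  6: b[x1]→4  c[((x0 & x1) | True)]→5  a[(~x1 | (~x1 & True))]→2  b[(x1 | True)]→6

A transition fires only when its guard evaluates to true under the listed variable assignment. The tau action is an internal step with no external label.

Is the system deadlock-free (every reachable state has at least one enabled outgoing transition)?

Answer: DEADLOCK-FREE

Analysis:
R = {0,3,4,5,6}
  0: b→4  [1 out]
  3: tau→5  [1 out]
  4: a→4  tau→6  [2 out]
  5: b→6  c→6  tau→0  tau→3  [4 out]
  6: b→4  b→6  c→5  [3 out]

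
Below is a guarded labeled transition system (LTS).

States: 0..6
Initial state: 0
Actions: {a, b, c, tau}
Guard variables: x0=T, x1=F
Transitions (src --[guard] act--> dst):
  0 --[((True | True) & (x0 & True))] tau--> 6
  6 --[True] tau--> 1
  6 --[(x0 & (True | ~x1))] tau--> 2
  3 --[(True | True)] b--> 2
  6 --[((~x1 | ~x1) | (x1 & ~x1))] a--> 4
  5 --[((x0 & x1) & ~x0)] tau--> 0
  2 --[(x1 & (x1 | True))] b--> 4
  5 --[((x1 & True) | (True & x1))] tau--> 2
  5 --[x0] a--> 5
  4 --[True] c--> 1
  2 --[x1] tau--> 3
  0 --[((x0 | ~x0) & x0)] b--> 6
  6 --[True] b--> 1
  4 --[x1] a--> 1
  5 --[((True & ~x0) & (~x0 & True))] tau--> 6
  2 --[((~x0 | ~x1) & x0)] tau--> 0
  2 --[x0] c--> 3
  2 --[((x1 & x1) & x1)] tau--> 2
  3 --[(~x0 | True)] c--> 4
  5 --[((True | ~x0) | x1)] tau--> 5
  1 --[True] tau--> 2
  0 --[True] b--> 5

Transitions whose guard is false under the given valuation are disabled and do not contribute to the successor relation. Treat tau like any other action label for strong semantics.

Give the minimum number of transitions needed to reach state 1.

Answer: 2

Working:
Layered search for 1:
  L0 = {0}
  L1 = {5,6}
  L2 = {1,2,4}
depth(1)=2, e.g. b·b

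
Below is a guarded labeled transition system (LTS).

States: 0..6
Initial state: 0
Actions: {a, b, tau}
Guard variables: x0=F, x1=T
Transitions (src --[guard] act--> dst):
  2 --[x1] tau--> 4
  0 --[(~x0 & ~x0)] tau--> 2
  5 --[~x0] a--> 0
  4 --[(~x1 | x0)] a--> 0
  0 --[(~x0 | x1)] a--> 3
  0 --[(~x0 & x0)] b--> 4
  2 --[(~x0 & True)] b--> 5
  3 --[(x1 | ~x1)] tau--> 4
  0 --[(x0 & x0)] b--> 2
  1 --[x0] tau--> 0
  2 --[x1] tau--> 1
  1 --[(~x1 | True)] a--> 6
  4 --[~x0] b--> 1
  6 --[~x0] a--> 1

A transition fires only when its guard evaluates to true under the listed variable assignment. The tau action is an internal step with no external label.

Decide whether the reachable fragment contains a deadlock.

Answer: DEADLOCK-FREE

Trace:
Reachable = {0,1,2,3,4,5,6}
  0: a→3  tau→2  [2 exit(s)]
  1: a→6  [1 exit(s)]
  2: b→5  tau→1  tau→4  [3 exit(s)]
  3: tau→4  [1 exit(s)]
  4: b→1  [1 exit(s)]
  5: a→0  [1 exit(s)]
  6: a→1  [1 exit(s)]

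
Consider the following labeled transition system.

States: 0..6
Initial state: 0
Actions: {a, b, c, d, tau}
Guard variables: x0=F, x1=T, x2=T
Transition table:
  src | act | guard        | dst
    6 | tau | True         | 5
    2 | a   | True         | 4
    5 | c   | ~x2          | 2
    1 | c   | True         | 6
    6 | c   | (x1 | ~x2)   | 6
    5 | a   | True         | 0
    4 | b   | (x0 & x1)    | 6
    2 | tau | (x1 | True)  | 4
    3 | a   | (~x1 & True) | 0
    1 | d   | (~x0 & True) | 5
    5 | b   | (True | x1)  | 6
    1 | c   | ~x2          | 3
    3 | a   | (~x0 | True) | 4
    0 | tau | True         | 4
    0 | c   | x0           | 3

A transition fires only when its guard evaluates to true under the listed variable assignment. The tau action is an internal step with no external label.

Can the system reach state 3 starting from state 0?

10 transition(s) survive guard evaluation.
depth 0: {0}
depth 1: {4}  now seen {0,4}
Reachable = {0,4}

Answer: UNREACHABLE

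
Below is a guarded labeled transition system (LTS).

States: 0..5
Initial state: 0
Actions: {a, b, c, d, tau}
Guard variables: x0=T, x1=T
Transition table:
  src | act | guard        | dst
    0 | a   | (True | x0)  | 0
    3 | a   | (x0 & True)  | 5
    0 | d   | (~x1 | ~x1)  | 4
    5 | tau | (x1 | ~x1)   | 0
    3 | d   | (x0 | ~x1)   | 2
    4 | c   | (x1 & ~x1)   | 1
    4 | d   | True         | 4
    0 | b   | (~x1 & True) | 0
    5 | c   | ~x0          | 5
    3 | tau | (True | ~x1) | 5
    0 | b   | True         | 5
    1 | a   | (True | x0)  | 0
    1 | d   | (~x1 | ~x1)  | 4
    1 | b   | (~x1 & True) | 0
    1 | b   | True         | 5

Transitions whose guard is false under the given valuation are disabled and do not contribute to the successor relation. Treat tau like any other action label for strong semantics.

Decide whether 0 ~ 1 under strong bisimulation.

Bisimulation quotient by refinement:
  π0 = {{0,1,2,3,4,5}}
  π1 = {{0,1},{2},{3},{4},{5}}
5 equivalence class(es) (converged in 2)
class of 0: {0,1}; class of 1: {0,1}

Answer: BISIMILAR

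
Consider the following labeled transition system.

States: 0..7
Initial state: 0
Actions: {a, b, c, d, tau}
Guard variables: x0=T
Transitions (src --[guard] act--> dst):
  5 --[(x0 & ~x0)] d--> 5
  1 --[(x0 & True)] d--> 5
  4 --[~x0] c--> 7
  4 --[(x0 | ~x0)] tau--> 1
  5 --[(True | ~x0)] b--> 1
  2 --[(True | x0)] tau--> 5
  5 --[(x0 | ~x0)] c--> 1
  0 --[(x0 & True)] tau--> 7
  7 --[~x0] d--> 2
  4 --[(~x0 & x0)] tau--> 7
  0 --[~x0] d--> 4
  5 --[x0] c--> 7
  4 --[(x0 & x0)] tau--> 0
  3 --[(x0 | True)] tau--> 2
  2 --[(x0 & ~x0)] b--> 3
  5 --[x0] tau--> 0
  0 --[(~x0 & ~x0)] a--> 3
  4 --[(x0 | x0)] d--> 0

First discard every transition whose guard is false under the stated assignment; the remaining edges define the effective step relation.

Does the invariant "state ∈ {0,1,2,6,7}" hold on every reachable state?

Answer: INVARIANT HOLDS

Analysis:
Allowed set {0,1,2,6,7}
Reach set: {0,7}
  0: safe
  7: safe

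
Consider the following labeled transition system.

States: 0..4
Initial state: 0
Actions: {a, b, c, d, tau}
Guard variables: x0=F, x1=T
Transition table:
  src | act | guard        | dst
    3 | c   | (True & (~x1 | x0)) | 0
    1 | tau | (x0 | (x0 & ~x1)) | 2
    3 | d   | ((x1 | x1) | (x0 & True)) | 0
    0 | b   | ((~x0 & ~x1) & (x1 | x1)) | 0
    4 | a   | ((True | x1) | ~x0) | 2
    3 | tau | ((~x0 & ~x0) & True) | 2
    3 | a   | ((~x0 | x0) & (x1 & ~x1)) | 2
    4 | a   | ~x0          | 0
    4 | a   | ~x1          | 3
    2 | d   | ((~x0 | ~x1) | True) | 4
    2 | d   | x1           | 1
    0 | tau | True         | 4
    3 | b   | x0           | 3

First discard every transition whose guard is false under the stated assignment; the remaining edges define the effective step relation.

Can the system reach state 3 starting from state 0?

After dropping false guards: 7 live edges.
depth 0: {0}
depth 1: {4}  now seen {0,4}
depth 2: {2}  now seen {0,2,4}
depth 3: {1}  now seen {0,1,2,4}
Reachable = {0,1,2,4}

Answer: UNREACHABLE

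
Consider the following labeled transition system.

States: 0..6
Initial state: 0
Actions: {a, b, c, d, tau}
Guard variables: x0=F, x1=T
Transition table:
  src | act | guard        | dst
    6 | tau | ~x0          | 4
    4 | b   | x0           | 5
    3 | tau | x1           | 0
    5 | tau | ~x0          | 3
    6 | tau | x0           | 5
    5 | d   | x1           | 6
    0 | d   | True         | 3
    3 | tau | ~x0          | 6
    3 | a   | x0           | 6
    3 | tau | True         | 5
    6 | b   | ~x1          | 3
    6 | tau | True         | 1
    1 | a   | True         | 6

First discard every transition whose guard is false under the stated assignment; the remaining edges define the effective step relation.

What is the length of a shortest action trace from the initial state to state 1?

Breadth-first toward 1:
  L0 = {0}
  L1 = {3}
  L2 = {5,6}
  L3 = {1,4}
1 enters at depth 3; path d·tau·tau

Answer: 3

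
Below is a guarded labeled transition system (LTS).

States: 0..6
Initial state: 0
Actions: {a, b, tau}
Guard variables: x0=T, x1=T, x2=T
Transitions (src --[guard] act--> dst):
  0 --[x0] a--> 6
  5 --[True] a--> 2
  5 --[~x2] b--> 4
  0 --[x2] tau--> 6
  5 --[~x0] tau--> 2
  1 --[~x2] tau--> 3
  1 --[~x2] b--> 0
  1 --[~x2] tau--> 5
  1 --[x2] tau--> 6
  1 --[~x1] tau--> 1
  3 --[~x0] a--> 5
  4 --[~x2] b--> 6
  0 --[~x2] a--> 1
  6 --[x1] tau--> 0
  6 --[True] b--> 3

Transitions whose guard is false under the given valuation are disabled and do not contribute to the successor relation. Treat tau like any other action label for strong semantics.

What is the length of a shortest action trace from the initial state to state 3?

Answer: 2

Analysis:
BFS to 3:
  depth 0: {0}
  depth 1: {6}
  depth 2: {3}
3 enters at depth 2; path a·b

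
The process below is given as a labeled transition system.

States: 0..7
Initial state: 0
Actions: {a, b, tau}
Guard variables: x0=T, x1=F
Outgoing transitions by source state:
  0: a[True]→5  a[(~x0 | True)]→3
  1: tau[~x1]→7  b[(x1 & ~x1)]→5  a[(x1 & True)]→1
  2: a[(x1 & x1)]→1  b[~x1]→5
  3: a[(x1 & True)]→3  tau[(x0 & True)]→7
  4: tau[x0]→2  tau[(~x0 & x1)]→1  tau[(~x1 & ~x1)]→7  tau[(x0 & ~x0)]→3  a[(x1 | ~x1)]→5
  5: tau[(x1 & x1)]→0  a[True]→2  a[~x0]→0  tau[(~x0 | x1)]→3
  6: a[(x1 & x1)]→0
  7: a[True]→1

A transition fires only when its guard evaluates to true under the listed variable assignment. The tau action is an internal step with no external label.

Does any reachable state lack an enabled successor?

R = {0,1,2,3,5,7}
  0: a→3  a→5  [2 exit(s)]
  1: tau→7  [1 exit(s)]
  2: b→5  [1 exit(s)]
  3: tau→7  [1 exit(s)]
  5: a→2  [1 exit(s)]
  7: a→1  [1 exit(s)]

Answer: DEADLOCK-FREE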